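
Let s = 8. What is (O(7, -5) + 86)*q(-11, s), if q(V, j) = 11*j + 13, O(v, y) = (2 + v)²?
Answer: 16867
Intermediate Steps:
q(V, j) = 13 + 11*j
(O(7, -5) + 86)*q(-11, s) = ((2 + 7)² + 86)*(13 + 11*8) = (9² + 86)*(13 + 88) = (81 + 86)*101 = 167*101 = 16867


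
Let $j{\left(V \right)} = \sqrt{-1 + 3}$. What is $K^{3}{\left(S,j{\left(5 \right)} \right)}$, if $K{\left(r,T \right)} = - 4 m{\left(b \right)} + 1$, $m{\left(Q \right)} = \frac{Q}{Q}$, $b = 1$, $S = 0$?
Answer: $-27$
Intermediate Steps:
$j{\left(V \right)} = \sqrt{2}$
$m{\left(Q \right)} = 1$
$K{\left(r,T \right)} = -3$ ($K{\left(r,T \right)} = \left(-4\right) 1 + 1 = -4 + 1 = -3$)
$K^{3}{\left(S,j{\left(5 \right)} \right)} = \left(-3\right)^{3} = -27$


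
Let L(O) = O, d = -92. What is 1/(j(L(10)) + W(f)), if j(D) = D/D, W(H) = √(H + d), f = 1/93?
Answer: 93/8648 - I*√795615/8648 ≈ 0.010754 - 0.10314*I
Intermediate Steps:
f = 1/93 ≈ 0.010753
W(H) = √(-92 + H) (W(H) = √(H - 92) = √(-92 + H))
j(D) = 1
1/(j(L(10)) + W(f)) = 1/(1 + √(-92 + 1/93)) = 1/(1 + √(-8555/93)) = 1/(1 + I*√795615/93)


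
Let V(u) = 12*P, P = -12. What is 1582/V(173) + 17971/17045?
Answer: -12188683/1227240 ≈ -9.9318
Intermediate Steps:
V(u) = -144 (V(u) = 12*(-12) = -144)
1582/V(173) + 17971/17045 = 1582/(-144) + 17971/17045 = 1582*(-1/144) + 17971*(1/17045) = -791/72 + 17971/17045 = -12188683/1227240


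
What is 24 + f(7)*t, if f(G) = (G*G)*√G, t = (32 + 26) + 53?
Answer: 24 + 5439*√7 ≈ 14414.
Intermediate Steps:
t = 111 (t = 58 + 53 = 111)
f(G) = G^(5/2) (f(G) = G²*√G = G^(5/2))
24 + f(7)*t = 24 + 7^(5/2)*111 = 24 + (49*√7)*111 = 24 + 5439*√7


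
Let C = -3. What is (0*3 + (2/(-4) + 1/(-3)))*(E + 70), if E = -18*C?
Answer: -310/3 ≈ -103.33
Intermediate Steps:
E = 54 (E = -18*(-3) = 54)
(0*3 + (2/(-4) + 1/(-3)))*(E + 70) = (0*3 + (2/(-4) + 1/(-3)))*(54 + 70) = (0 + (2*(-1/4) + 1*(-1/3)))*124 = (0 + (-1/2 - 1/3))*124 = (0 - 5/6)*124 = -5/6*124 = -310/3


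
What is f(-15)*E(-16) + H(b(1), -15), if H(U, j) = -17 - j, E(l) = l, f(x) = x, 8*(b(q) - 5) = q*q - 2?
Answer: 238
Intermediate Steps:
b(q) = 19/4 + q²/8 (b(q) = 5 + (q*q - 2)/8 = 5 + (q² - 2)/8 = 5 + (-2 + q²)/8 = 5 + (-¼ + q²/8) = 19/4 + q²/8)
f(-15)*E(-16) + H(b(1), -15) = -15*(-16) + (-17 - 1*(-15)) = 240 + (-17 + 15) = 240 - 2 = 238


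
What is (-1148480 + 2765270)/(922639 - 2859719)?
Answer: -161679/193708 ≈ -0.83465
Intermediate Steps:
(-1148480 + 2765270)/(922639 - 2859719) = 1616790/(-1937080) = 1616790*(-1/1937080) = -161679/193708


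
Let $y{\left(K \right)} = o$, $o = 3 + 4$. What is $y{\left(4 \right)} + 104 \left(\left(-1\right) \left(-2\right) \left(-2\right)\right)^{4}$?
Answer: $26631$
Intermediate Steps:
$o = 7$
$y{\left(K \right)} = 7$
$y{\left(4 \right)} + 104 \left(\left(-1\right) \left(-2\right) \left(-2\right)\right)^{4} = 7 + 104 \left(\left(-1\right) \left(-2\right) \left(-2\right)\right)^{4} = 7 + 104 \left(2 \left(-2\right)\right)^{4} = 7 + 104 \left(-4\right)^{4} = 7 + 104 \cdot 256 = 7 + 26624 = 26631$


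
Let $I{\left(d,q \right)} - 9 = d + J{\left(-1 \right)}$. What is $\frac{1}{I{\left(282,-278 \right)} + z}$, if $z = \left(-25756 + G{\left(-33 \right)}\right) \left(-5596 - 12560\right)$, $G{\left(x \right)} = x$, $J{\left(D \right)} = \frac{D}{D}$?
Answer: $\frac{1}{468225376} \approx 2.1357 \cdot 10^{-9}$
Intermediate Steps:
$J{\left(D \right)} = 1$
$I{\left(d,q \right)} = 10 + d$ ($I{\left(d,q \right)} = 9 + \left(d + 1\right) = 9 + \left(1 + d\right) = 10 + d$)
$z = 468225084$ ($z = \left(-25756 - 33\right) \left(-5596 - 12560\right) = \left(-25789\right) \left(-18156\right) = 468225084$)
$\frac{1}{I{\left(282,-278 \right)} + z} = \frac{1}{\left(10 + 282\right) + 468225084} = \frac{1}{292 + 468225084} = \frac{1}{468225376}$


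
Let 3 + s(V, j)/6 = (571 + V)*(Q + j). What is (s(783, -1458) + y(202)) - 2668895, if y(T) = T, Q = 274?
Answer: -12287527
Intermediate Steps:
s(V, j) = -18 + 6*(274 + j)*(571 + V) (s(V, j) = -18 + 6*((571 + V)*(274 + j)) = -18 + 6*((274 + j)*(571 + V)) = -18 + 6*(274 + j)*(571 + V))
(s(783, -1458) + y(202)) - 2668895 = ((938706 + 1644*783 + 3426*(-1458) + 6*783*(-1458)) + 202) - 2668895 = ((938706 + 1287252 - 4995108 - 6849684) + 202) - 2668895 = (-9618834 + 202) - 2668895 = -9618632 - 2668895 = -12287527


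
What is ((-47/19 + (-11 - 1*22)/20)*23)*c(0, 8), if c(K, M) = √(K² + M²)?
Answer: -72082/95 ≈ -758.76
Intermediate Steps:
((-47/19 + (-11 - 1*22)/20)*23)*c(0, 8) = ((-47/19 + (-11 - 1*22)/20)*23)*√(0² + 8²) = ((-47*1/19 + (-11 - 22)*(1/20))*23)*√(0 + 64) = ((-47/19 - 33*1/20)*23)*√64 = ((-47/19 - 33/20)*23)*8 = -1567/380*23*8 = -36041/380*8 = -72082/95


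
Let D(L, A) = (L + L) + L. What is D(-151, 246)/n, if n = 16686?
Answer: -151/5562 ≈ -0.027149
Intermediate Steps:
D(L, A) = 3*L (D(L, A) = 2*L + L = 3*L)
D(-151, 246)/n = (3*(-151))/16686 = -453*1/16686 = -151/5562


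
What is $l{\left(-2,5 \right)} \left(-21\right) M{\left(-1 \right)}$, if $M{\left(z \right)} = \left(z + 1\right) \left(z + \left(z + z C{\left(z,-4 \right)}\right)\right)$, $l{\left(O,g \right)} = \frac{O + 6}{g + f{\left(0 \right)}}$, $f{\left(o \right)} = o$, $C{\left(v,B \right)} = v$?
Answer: $0$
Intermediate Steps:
$l{\left(O,g \right)} = \frac{6 + O}{g}$ ($l{\left(O,g \right)} = \frac{O + 6}{g + 0} = \frac{6 + O}{g}$)
$M{\left(z \right)} = \left(1 + z\right) \left(z^{2} + 2 z\right)$ ($M{\left(z \right)} = \left(z + 1\right) \left(z + \left(z + z z\right)\right) = \left(1 + z\right) \left(z + \left(z + z^{2}\right)\right) = \left(1 + z\right) \left(z^{2} + 2 z\right)$)
$l{\left(-2,5 \right)} \left(-21\right) M{\left(-1 \right)} = \frac{6 - 2}{5} \left(-21\right) \left(- (2 + \left(-1\right)^{2} + 3 \left(-1\right))\right) = \frac{1}{5} \cdot 4 \left(-21\right) \left(- (2 + 1 - 3)\right) = \frac{4}{5} \left(-21\right) \left(\left(-1\right) 0\right) = \left(- \frac{84}{5}\right) 0 = 0$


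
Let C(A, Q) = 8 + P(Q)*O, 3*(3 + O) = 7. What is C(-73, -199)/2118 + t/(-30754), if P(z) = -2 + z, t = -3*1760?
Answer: 3887527/16284243 ≈ 0.23873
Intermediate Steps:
t = -5280
O = -⅔ (O = -3 + (⅓)*7 = -3 + 7/3 = -⅔ ≈ -0.66667)
C(A, Q) = 28/3 - 2*Q/3 (C(A, Q) = 8 + (-2 + Q)*(-⅔) = 8 + (4/3 - 2*Q/3) = 28/3 - 2*Q/3)
C(-73, -199)/2118 + t/(-30754) = (28/3 - ⅔*(-199))/2118 - 5280/(-30754) = (28/3 + 398/3)*(1/2118) - 5280*(-1/30754) = 142*(1/2118) + 2640/15377 = 71/1059 + 2640/15377 = 3887527/16284243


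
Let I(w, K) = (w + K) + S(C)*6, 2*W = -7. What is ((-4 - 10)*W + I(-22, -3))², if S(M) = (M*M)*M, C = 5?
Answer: 599076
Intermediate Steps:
W = -7/2 (W = (½)*(-7) = -7/2 ≈ -3.5000)
S(M) = M³ (S(M) = M²*M = M³)
I(w, K) = 750 + K + w (I(w, K) = (w + K) + 5³*6 = (K + w) + 125*6 = (K + w) + 750 = 750 + K + w)
((-4 - 10)*W + I(-22, -3))² = ((-4 - 10)*(-7/2) + (750 - 3 - 22))² = (-14*(-7/2) + 725)² = (49 + 725)² = 774² = 599076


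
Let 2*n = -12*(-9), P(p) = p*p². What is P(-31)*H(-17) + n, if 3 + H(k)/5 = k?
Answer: 2979154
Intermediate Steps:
H(k) = -15 + 5*k
P(p) = p³
n = 54 (n = (-12*(-9))/2 = (½)*108 = 54)
P(-31)*H(-17) + n = (-31)³*(-15 + 5*(-17)) + 54 = -29791*(-15 - 85) + 54 = -29791*(-100) + 54 = 2979100 + 54 = 2979154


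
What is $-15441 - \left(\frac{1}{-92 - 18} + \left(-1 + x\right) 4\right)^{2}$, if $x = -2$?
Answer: $- \frac{188581141}{12100} \approx -15585.0$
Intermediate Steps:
$-15441 - \left(\frac{1}{-92 - 18} + \left(-1 + x\right) 4\right)^{2} = -15441 - \left(\frac{1}{-92 - 18} + \left(-1 - 2\right) 4\right)^{2} = -15441 - \left(\frac{1}{-110} - 12\right)^{2} = -15441 - \left(- \frac{1}{110} - 12\right)^{2} = -15441 - \left(- \frac{1321}{110}\right)^{2} = -15441 - \frac{1745041}{12100} = - \frac{188581141}{12100}$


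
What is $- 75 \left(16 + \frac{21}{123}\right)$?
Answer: $- \frac{49725}{41} \approx -1212.8$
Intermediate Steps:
$- 75 \left(16 + \frac{21}{123}\right) = - 75 \left(16 + 21 \cdot \frac{1}{123}\right) = - 75 \left(16 + \frac{7}{41}\right) = \left(-75\right) \frac{663}{41} = - \frac{49725}{41}$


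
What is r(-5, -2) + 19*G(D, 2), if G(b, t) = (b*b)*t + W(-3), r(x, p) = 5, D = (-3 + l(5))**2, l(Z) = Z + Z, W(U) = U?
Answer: 91186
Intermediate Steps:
l(Z) = 2*Z
D = 49 (D = (-3 + 2*5)**2 = (-3 + 10)**2 = 7**2 = 49)
G(b, t) = -3 + t*b**2 (G(b, t) = (b*b)*t - 3 = b**2*t - 3 = t*b**2 - 3 = -3 + t*b**2)
r(-5, -2) + 19*G(D, 2) = 5 + 19*(-3 + 2*49**2) = 5 + 19*(-3 + 2*2401) = 5 + 19*(-3 + 4802) = 5 + 19*4799 = 5 + 91181 = 91186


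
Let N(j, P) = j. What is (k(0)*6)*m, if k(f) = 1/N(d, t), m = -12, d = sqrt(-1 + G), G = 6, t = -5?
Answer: -72*sqrt(5)/5 ≈ -32.199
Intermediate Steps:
d = sqrt(5) (d = sqrt(-1 + 6) = sqrt(5) ≈ 2.2361)
k(f) = sqrt(5)/5 (k(f) = 1/(sqrt(5)) = sqrt(5)/5)
(k(0)*6)*m = ((sqrt(5)/5)*6)*(-12) = (6*sqrt(5)/5)*(-12) = -72*sqrt(5)/5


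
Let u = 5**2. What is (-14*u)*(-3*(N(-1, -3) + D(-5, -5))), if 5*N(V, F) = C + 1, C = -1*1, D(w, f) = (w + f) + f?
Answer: -15750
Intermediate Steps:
D(w, f) = w + 2*f (D(w, f) = (f + w) + f = w + 2*f)
u = 25
C = -1
N(V, F) = 0 (N(V, F) = (-1 + 1)/5 = (1/5)*0 = 0)
(-14*u)*(-3*(N(-1, -3) + D(-5, -5))) = (-14*25)*(-3*(0 + (-5 + 2*(-5)))) = -(-1050)*(0 + (-5 - 10)) = -(-1050)*(0 - 15) = -(-1050)*(-15) = -350*45 = -15750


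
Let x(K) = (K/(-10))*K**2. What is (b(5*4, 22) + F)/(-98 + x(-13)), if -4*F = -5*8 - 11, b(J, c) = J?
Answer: 655/2434 ≈ 0.26910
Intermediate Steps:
x(K) = -K**3/10 (x(K) = (K*(-1/10))*K**2 = (-K/10)*K**2 = -K**3/10)
F = 51/4 (F = -(-5*8 - 11)/4 = -(-40 - 11)/4 = -1/4*(-51) = 51/4 ≈ 12.750)
(b(5*4, 22) + F)/(-98 + x(-13)) = (5*4 + 51/4)/(-98 - 1/10*(-13)**3) = (20 + 51/4)/(-98 - 1/10*(-2197)) = 131/(4*(-98 + 2197/10)) = 131/(4*(1217/10)) = (131/4)*(10/1217) = 655/2434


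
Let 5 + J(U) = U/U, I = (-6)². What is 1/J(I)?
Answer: -¼ ≈ -0.25000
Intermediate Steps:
I = 36
J(U) = -4 (J(U) = -5 + U/U = -5 + 1 = -4)
1/J(I) = 1/(-4) = -¼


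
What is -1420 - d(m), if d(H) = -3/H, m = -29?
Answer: -41183/29 ≈ -1420.1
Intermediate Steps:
-1420 - d(m) = -1420 - (-3)/(-29) = -1420 - (-3)*(-1)/29 = -1420 - 1*3/29 = -1420 - 3/29 = -41183/29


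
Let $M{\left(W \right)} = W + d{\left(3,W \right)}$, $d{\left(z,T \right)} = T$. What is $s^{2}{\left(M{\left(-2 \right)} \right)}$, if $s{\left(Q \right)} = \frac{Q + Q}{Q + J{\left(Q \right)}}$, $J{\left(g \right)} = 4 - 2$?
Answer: $16$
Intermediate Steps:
$J{\left(g \right)} = 2$ ($J{\left(g \right)} = 4 - 2 = 2$)
$M{\left(W \right)} = 2 W$ ($M{\left(W \right)} = W + W = 2 W$)
$s{\left(Q \right)} = \frac{2 Q}{2 + Q}$ ($s{\left(Q \right)} = \frac{Q + Q}{Q + 2} = \frac{2 Q}{2 + Q}$)
$s^{2}{\left(M{\left(-2 \right)} \right)} = \left(\frac{2 \cdot 2 \left(-2\right)}{2 + 2 \left(-2\right)}\right)^{2} = \left(2 \left(-4\right) \frac{1}{2 - 4}\right)^{2} = \left(2 \left(-4\right) \frac{1}{-2}\right)^{2} = \left(2 \left(-4\right) \left(- \frac{1}{2}\right)\right)^{2} = 4^{2} = 16$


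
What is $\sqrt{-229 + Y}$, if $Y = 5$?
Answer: $4 i \sqrt{14} \approx 14.967 i$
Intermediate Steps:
$\sqrt{-229 + Y} = \sqrt{-229 + 5} = \sqrt{-224} = 4 i \sqrt{14}$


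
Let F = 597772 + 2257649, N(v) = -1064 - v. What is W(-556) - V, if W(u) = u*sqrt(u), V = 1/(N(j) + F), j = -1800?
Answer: -1/2856157 - 1112*I*sqrt(139) ≈ -3.5012e-7 - 13110.0*I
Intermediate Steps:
F = 2855421
V = 1/2856157 (V = 1/((-1064 - 1*(-1800)) + 2855421) = 1/((-1064 + 1800) + 2855421) = 1/(736 + 2855421) = 1/2856157 ≈ 3.5012e-7)
W(u) = u**(3/2)
W(-556) - V = (-556)**(3/2) - 1*1/2856157 = -1112*I*sqrt(139) - 1/2856157 = -1/2856157 - 1112*I*sqrt(139)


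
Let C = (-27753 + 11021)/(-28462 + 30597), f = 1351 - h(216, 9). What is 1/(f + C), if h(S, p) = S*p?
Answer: -2135/1282787 ≈ -0.0016643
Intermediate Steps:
f = -593 (f = 1351 - 216*9 = 1351 - 1*1944 = 1351 - 1944 = -593)
C = -16732/2135 ≈ -7.8370
1/(f + C) = 1/(-593 - 16732/2135) = 1/(-1282787/2135) = -2135/1282787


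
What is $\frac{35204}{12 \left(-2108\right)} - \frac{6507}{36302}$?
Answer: $- \frac{180322085}{114786924} \approx -1.5709$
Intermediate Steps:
$\frac{35204}{12 \left(-2108\right)} - \frac{6507}{36302} = \frac{35204}{-25296} - \frac{6507}{36302} = 35204 \left(- \frac{1}{25296}\right) - \frac{6507}{36302} = - \frac{8801}{6324} - \frac{6507}{36302} = - \frac{180322085}{114786924}$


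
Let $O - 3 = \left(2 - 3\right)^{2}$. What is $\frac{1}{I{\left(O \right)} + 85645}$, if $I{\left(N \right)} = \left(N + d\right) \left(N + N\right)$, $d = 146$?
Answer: $\frac{1}{86845} \approx 1.1515 \cdot 10^{-5}$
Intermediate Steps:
$O = 4$ ($O = 3 + \left(2 - 3\right)^{2} = 3 + \left(-1\right)^{2} = 3 + 1 = 4$)
$I{\left(N \right)} = 2 N \left(146 + N\right)$ ($I{\left(N \right)} = \left(N + 146\right) \left(N + N\right) = \left(146 + N\right) 2 N = 2 N \left(146 + N\right)$)
$\frac{1}{I{\left(O \right)} + 85645} = \frac{1}{2 \cdot 4 \left(146 + 4\right) + 85645} = \frac{1}{2 \cdot 4 \cdot 150 + 85645} = \frac{1}{1200 + 85645} = \frac{1}{86845}$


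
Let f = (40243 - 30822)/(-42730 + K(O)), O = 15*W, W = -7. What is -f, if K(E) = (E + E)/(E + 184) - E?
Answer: 744259/3367585 ≈ 0.22101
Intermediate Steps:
O = -105 (O = 15*(-7) = -105)
K(E) = -E + 2*E/(184 + E) (K(E) = (2*E)/(184 + E) - E = 2*E/(184 + E) - E = -E + 2*E/(184 + E))
f = -744259/3367585 (f = (40243 - 30822)/(-42730 - 1*(-105)*(182 - 105)/(184 - 105)) = 9421/(-42730 - 1*(-105)*77/79) = 9421/(-42730 - 1*(-105)*1/79*77) = 9421/(-42730 + 8085/79) = 9421/(-3367585/79) = 9421*(-79/3367585) = -744259/3367585 ≈ -0.22101)
-f = -1*(-744259/3367585) = 744259/3367585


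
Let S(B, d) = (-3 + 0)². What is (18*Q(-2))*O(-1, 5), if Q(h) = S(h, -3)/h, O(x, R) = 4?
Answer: -324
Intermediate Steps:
S(B, d) = 9 (S(B, d) = (-3)² = 9)
Q(h) = 9/h
(18*Q(-2))*O(-1, 5) = (18*(9/(-2)))*4 = (18*(9*(-½)))*4 = (18*(-9/2))*4 = -81*4 = -324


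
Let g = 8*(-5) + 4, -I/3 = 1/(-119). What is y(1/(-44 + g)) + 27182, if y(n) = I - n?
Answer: 258772999/9520 ≈ 27182.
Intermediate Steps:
I = 3/119 (I = -3/(-119) = -3*(-1/119) = 3/119 ≈ 0.025210)
g = -36 (g = -40 + 4 = -36)
y(n) = 3/119 - n
y(1/(-44 + g)) + 27182 = (3/119 - 1/(-44 - 36)) + 27182 = (3/119 - 1/(-80)) + 27182 = (3/119 - 1*(-1/80)) + 27182 = (3/119 + 1/80) + 27182 = 359/9520 + 27182 = 258772999/9520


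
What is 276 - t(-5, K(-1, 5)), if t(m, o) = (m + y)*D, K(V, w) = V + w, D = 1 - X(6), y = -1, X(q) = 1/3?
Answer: 280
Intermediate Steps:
X(q) = ⅓ (X(q) = 1*(⅓) = ⅓)
D = ⅔ (D = 1 - 1*⅓ = 1 - ⅓ = ⅔ ≈ 0.66667)
t(m, o) = -⅔ + 2*m/3 (t(m, o) = (m - 1)*(⅔) = (-1 + m)*(⅔) = -⅔ + 2*m/3)
276 - t(-5, K(-1, 5)) = 276 - (-⅔ + (⅔)*(-5)) = 276 - (-⅔ - 10/3) = 276 - 1*(-4) = 276 + 4 = 280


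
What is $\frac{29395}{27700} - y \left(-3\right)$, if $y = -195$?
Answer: $- \frac{3235021}{5540} \approx -583.94$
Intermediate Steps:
$\frac{29395}{27700} - y \left(-3\right) = \frac{29395}{27700} - \left(-195\right) \left(-3\right) = 29395 \cdot \frac{1}{27700} - 585 = \frac{5879}{5540} - 585 = - \frac{3235021}{5540}$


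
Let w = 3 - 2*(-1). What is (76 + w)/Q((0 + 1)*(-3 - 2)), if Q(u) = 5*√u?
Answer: -81*I*√5/25 ≈ -7.2449*I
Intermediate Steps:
w = 5 (w = 3 + 2 = 5)
(76 + w)/Q((0 + 1)*(-3 - 2)) = (76 + 5)/((5*√((0 + 1)*(-3 - 2)))) = 81/(5*√(1*(-5))) = 81/(5*√(-5)) = 81/(5*(I*√5)) = 81/(5*I*√5) = -I*√5/25*81 = -81*I*√5/25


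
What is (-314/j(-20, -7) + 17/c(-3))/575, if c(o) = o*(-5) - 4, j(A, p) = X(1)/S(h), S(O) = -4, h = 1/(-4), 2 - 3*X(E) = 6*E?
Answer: -2069/1265 ≈ -1.6356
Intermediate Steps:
X(E) = ⅔ - 2*E
h = -¼ ≈ -0.25000
j(A, p) = ⅓ (j(A, p) = (⅔ - 2*1)/(-4) = (⅔ - 2)*(-¼) = -4/3*(-¼) = ⅓)
c(o) = -4 - 5*o (c(o) = -5*o - 4 = -4 - 5*o)
(-314/j(-20, -7) + 17/c(-3))/575 = (-314/⅓ + 17/(-4 - 5*(-3)))/575 = (-314*3 + 17/(-4 + 15))*(1/575) = (-942 + 17/11)*(1/575) = -10345/11*1/575 = -2069/1265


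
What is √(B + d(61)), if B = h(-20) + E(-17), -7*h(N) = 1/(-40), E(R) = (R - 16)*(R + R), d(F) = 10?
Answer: √22187270/140 ≈ 33.645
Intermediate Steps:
E(R) = 2*R*(-16 + R) (E(R) = (-16 + R)*(2*R) = 2*R*(-16 + R))
h(N) = 1/280 (h(N) = -⅐/(-40) = -⅐*(-1/40) = 1/280)
B = 314161/280 (B = 1/280 + 2*(-17)*(-16 - 17) = 1/280 + 2*(-17)*(-33) = 1/280 + 1122 = 314161/280 ≈ 1122.0)
√(B + d(61)) = √(314161/280 + 10) = √(316961/280) = √22187270/140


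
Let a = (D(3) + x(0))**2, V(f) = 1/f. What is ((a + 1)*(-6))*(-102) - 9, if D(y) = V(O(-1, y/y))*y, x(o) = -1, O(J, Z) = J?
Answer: 10395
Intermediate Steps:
D(y) = -y (D(y) = y/(-1) = -y)
a = 16 (a = (-1*3 - 1)**2 = (-3 - 1)**2 = (-4)**2 = 16)
((a + 1)*(-6))*(-102) - 9 = ((16 + 1)*(-6))*(-102) - 9 = (17*(-6))*(-102) - 9 = -102*(-102) - 9 = 10404 - 9 = 10395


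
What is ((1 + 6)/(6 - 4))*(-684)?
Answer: -2394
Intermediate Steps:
((1 + 6)/(6 - 4))*(-684) = (7/2)*(-684) = -2394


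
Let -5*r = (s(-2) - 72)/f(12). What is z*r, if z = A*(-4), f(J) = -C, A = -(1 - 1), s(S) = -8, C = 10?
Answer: 0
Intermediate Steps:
A = 0 (A = -1*0 = 0)
f(J) = -10 (f(J) = -1*10 = -10)
r = -8/5 (r = -(-8 - 72)/(5*(-10)) = -(-16)*(-1)/10 = -⅕*8 = -8/5 ≈ -1.6000)
z = 0 (z = 0*(-4) = 0)
z*r = 0*(-8/5) = 0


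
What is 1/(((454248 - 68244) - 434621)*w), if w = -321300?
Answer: 1/15620642100 ≈ 6.4018e-11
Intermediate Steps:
1/(((454248 - 68244) - 434621)*w) = 1/(((454248 - 68244) - 434621)*(-321300)) = -1/321300/(386004 - 434621) = -1/321300/(-48617) = -1/48617*(-1/321300) = 1/15620642100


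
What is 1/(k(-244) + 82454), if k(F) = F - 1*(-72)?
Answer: 1/82282 ≈ 1.2153e-5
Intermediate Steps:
k(F) = 72 + F (k(F) = F + 72 = 72 + F)
1/(k(-244) + 82454) = 1/((72 - 244) + 82454) = 1/(-172 + 82454) = 1/82282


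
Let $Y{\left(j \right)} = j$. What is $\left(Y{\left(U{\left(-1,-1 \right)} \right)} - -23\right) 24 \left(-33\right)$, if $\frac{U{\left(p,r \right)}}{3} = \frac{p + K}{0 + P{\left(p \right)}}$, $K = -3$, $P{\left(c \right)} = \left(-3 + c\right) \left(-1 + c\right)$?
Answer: $-17028$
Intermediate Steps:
$P{\left(c \right)} = \left(-1 + c\right) \left(-3 + c\right)$
$U{\left(p,r \right)} = \frac{3 \left(-3 + p\right)}{3 + p^{2} - 4 p}$ ($U{\left(p,r \right)} = 3 \frac{p - 3}{0 + \left(3 + p^{2} - 4 p\right)} = 3 \frac{-3 + p}{3 + p^{2} - 4 p} = \frac{3 \left(-3 + p\right)}{3 + p^{2} - 4 p}$)
$\left(Y{\left(U{\left(-1,-1 \right)} \right)} - -23\right) 24 \left(-33\right) = \left(\frac{3}{-1 - 1} - -23\right) 24 \left(-33\right) = \left(\frac{3}{-2} + 23\right) 24 \left(-33\right) = \left(3 \left(- \frac{1}{2}\right) + 23\right) 24 \left(-33\right) = \left(- \frac{3}{2} + 23\right) 24 \left(-33\right) = \frac{43}{2} \cdot 24 \left(-33\right) = 516 \left(-33\right) = -17028$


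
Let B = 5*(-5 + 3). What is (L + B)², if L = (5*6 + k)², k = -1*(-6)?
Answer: 1653796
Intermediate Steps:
k = 6
B = -10 (B = 5*(-2) = -10)
L = 1296 (L = (5*6 + 6)² = (30 + 6)² = 36² = 1296)
(L + B)² = (1296 - 10)² = 1286² = 1653796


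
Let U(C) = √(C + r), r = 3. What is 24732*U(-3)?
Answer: 0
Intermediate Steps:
U(C) = √(3 + C) (U(C) = √(C + 3) = √(3 + C))
24732*U(-3) = 24732*√(3 - 3) = 24732*√0 = 24732*0 = 0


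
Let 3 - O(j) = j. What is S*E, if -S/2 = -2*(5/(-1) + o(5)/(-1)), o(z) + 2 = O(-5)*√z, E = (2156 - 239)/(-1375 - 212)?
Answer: 7668/529 + 20448*√5/529 ≈ 100.93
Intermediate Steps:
O(j) = 3 - j
E = -639/529 (E = 1917/(-1587) = 1917*(-1/1587) = -639/529 ≈ -1.2079)
o(z) = -2 + 8*√z (o(z) = -2 + (3 - 1*(-5))*√z = -2 + (3 + 5)*√z = -2 + 8*√z)
S = -12 - 32*√5 (S = -(-4)*(5/(-1) + (-2 + 8*√5)/(-1)) = -(-4)*(5*(-1) + (-2 + 8*√5)*(-1)) = -(-4)*(-5 + (2 - 8*√5)) = -(-4)*(-3 - 8*√5) = -2*(6 + 16*√5) = -12 - 32*√5 ≈ -83.554)
S*E = (-12 - 32*√5)*(-639/529) = 7668/529 + 20448*√5/529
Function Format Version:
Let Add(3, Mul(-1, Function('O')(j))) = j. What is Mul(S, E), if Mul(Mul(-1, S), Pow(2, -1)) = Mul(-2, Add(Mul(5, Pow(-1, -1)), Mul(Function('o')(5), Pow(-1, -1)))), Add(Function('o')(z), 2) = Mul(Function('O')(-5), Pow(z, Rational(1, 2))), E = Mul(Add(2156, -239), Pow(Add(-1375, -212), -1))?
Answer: Add(Rational(7668, 529), Mul(Rational(20448, 529), Pow(5, Rational(1, 2)))) ≈ 100.93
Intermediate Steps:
Function('O')(j) = Add(3, Mul(-1, j))
E = Rational(-639, 529) (E = Mul(1917, Pow(-1587, -1)) = Mul(1917, Rational(-1, 1587)) = Rational(-639, 529) ≈ -1.2079)
Function('o')(z) = Add(-2, Mul(8, Pow(z, Rational(1, 2)))) (Function('o')(z) = Add(-2, Mul(Add(3, Mul(-1, -5)), Pow(z, Rational(1, 2)))) = Add(-2, Mul(Add(3, 5), Pow(z, Rational(1, 2)))) = Add(-2, Mul(8, Pow(z, Rational(1, 2)))))
S = Add(-12, Mul(-32, Pow(5, Rational(1, 2)))) (S = Mul(-2, Mul(-2, Add(Mul(5, Pow(-1, -1)), Mul(Add(-2, Mul(8, Pow(5, Rational(1, 2)))), Pow(-1, -1))))) = Mul(-2, Mul(-2, Add(Mul(5, -1), Mul(Add(-2, Mul(8, Pow(5, Rational(1, 2)))), -1)))) = Mul(-2, Mul(-2, Add(-5, Add(2, Mul(-8, Pow(5, Rational(1, 2))))))) = Mul(-2, Mul(-2, Add(-3, Mul(-8, Pow(5, Rational(1, 2)))))) = Mul(-2, Add(6, Mul(16, Pow(5, Rational(1, 2))))) = Add(-12, Mul(-32, Pow(5, Rational(1, 2)))) ≈ -83.554)
Mul(S, E) = Mul(Add(-12, Mul(-32, Pow(5, Rational(1, 2)))), Rational(-639, 529)) = Add(Rational(7668, 529), Mul(Rational(20448, 529), Pow(5, Rational(1, 2))))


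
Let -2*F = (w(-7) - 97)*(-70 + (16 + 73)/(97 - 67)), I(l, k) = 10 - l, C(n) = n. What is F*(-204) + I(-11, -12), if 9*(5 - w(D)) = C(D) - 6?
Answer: 5572670/9 ≈ 6.1919e+5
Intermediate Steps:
w(D) = 17/3 - D/9 (w(D) = 5 - (D - 6)/9 = 5 - (-6 + D)/9 = 5 + (⅔ - D/9) = 17/3 - D/9)
F = -327793/108 (F = -((17/3 - ⅑*(-7)) - 97)*(-70 + (16 + 73)/(97 - 67))/2 = -((17/3 + 7/9) - 97)*(-70 + 89/30)/2 = -(58/9 - 97)*(-70 + 89*(1/30))/2 = -(-815)*(-70 + 89/30)/18 = -(-815)*(-2011)/(18*30) = -½*327793/54 = -327793/108 ≈ -3035.1)
F*(-204) + I(-11, -12) = -327793/108*(-204) + (10 - 1*(-11)) = 5572481/9 + (10 + 11) = 5572481/9 + 21 = 5572670/9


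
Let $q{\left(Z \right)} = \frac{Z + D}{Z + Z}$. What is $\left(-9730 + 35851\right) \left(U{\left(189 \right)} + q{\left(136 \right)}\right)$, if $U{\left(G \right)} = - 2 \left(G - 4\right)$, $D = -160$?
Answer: $- \frac{328680543}{34} \approx -9.6671 \cdot 10^{6}$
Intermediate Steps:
$q{\left(Z \right)} = \frac{-160 + Z}{2 Z}$ ($q{\left(Z \right)} = \frac{Z - 160}{Z + Z} = \frac{-160 + Z}{2 Z}$)
$U{\left(G \right)} = 8 - 2 G$ ($U{\left(G \right)} = - 2 \left(-4 + G\right) = 8 - 2 G$)
$\left(-9730 + 35851\right) \left(U{\left(189 \right)} + q{\left(136 \right)}\right) = \left(-9730 + 35851\right) \left(\left(8 - 378\right) + \frac{-160 + 136}{2 \cdot 136}\right) = 26121 \left(\left(8 - 378\right) + \frac{1}{2} \cdot \frac{1}{136} \left(-24\right)\right) = 26121 \left(-370 - \frac{3}{34}\right) = 26121 \left(- \frac{12583}{34}\right) = - \frac{328680543}{34}$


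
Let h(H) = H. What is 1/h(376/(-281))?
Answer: -281/376 ≈ -0.74734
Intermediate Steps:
1/h(376/(-281)) = 1/(376/(-281)) = 1/(376*(-1/281)) = 1/(-376/281) = -281/376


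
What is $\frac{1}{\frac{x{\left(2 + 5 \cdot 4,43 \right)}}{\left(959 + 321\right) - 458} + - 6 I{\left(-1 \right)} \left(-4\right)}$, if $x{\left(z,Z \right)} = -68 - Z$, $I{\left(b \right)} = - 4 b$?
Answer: $\frac{274}{26267} \approx 0.010431$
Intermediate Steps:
$\frac{1}{\frac{x{\left(2 + 5 \cdot 4,43 \right)}}{\left(959 + 321\right) - 458} + - 6 I{\left(-1 \right)} \left(-4\right)} = \frac{1}{\frac{-68 - 43}{\left(959 + 321\right) - 458} + - 6 \left(\left(-4\right) \left(-1\right)\right) \left(-4\right)} = \frac{1}{\frac{-68 - 43}{1280 - 458} + \left(-6\right) 4 \left(-4\right)} = \frac{1}{- \frac{111}{822} - -96} = \frac{1}{\left(-111\right) \frac{1}{822} + 96} = \frac{1}{- \frac{37}{274} + 96} = \frac{1}{\frac{26267}{274}} = \frac{274}{26267}$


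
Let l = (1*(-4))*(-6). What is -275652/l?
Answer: -22971/2 ≈ -11486.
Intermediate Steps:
l = 24 (l = -4*(-6) = 24)
-275652/l = -275652/24 = -589*39/2 = -22971/2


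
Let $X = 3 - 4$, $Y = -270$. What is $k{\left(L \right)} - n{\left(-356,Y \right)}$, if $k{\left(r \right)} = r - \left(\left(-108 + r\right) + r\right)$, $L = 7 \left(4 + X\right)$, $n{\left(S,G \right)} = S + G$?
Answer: $713$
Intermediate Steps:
$X = -1$
$n{\left(S,G \right)} = G + S$
$L = 21$ ($L = 7 \left(4 - 1\right) = 7 \cdot 3 = 21$)
$k{\left(r \right)} = 108 - r$ ($k{\left(r \right)} = r - \left(-108 + 2 r\right) = 108 - r$)
$k{\left(L \right)} - n{\left(-356,Y \right)} = \left(108 - 21\right) - \left(-270 - 356\right) = \left(108 - 21\right) - -626 = 87 + 626 = 713$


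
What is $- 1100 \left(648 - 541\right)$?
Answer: $-117700$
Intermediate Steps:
$- 1100 \left(648 - 541\right) = \left(-1100\right) 107 = -117700$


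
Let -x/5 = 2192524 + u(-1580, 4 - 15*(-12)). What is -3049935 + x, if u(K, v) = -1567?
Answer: -14004720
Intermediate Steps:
x = -10954785 (x = -5*(2192524 - 1567) = -5*2190957 = -10954785)
-3049935 + x = -3049935 - 10954785 = -14004720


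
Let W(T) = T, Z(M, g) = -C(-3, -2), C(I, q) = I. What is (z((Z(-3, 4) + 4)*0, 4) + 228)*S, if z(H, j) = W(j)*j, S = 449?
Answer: 109556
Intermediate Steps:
Z(M, g) = 3 (Z(M, g) = -1*(-3) = 3)
z(H, j) = j² (z(H, j) = j*j = j²)
(z((Z(-3, 4) + 4)*0, 4) + 228)*S = (4² + 228)*449 = (16 + 228)*449 = 244*449 = 109556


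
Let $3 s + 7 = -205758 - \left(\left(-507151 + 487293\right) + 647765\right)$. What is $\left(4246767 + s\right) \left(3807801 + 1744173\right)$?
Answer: $22035098211882$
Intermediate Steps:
$s = - \frac{833672}{3}$ ($s = - \frac{7}{3} + \frac{-205758 - \left(\left(-507151 + 487293\right) + 647765\right)}{3} = - \frac{7}{3} + \frac{-205758 - \left(-19858 + 647765\right)}{3} = - \frac{7}{3} + \frac{-205758 - 627907}{3} = - \frac{7}{3} + \frac{1}{3} \left(-833665\right) = - \frac{7}{3} - \frac{833665}{3} = - \frac{833672}{3} \approx -2.7789 \cdot 10^{5}$)
$\left(4246767 + s\right) \left(3807801 + 1744173\right) = \left(4246767 - \frac{833672}{3}\right) \left(3807801 + 1744173\right) = \frac{11906629}{3} \cdot 5551974 = 22035098211882$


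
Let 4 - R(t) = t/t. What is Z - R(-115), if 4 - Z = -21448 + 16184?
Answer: 5265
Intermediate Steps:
R(t) = 3 (R(t) = 4 - t/t = 4 - 1*1 = 4 - 1 = 3)
Z = 5268 (Z = 4 - (-21448 + 16184) = 4 - 1*(-5264) = 4 + 5264 = 5268)
Z - R(-115) = 5268 - 1*3 = 5268 - 3 = 5265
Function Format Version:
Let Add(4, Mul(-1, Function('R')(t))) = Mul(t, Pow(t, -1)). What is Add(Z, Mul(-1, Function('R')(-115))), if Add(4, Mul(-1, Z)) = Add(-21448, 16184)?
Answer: 5265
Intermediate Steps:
Function('R')(t) = 3 (Function('R')(t) = Add(4, Mul(-1, Mul(t, Pow(t, -1)))) = Add(4, Mul(-1, 1)) = Add(4, -1) = 3)
Z = 5268 (Z = Add(4, Mul(-1, Add(-21448, 16184))) = Add(4, Mul(-1, -5264)) = Add(4, 5264) = 5268)
Add(Z, Mul(-1, Function('R')(-115))) = Add(5268, Mul(-1, 3)) = Add(5268, -3) = 5265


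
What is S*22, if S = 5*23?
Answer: 2530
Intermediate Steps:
S = 115
S*22 = 115*22 = 2530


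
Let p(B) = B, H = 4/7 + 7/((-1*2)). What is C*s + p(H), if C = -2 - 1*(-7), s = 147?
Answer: 10249/14 ≈ 732.07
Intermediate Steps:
H = -41/14 (H = 4*(1/7) + 7/(-2) = 4/7 + 7*(-1/2) = 4/7 - 7/2 = -41/14 ≈ -2.9286)
C = 5 (C = -2 + 7 = 5)
C*s + p(H) = 5*147 - 41/14 = 735 - 41/14 = 10249/14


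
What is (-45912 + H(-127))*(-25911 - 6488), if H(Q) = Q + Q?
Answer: 1495732234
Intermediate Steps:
H(Q) = 2*Q
(-45912 + H(-127))*(-25911 - 6488) = (-45912 + 2*(-127))*(-25911 - 6488) = (-45912 - 254)*(-32399) = -46166*(-32399) = 1495732234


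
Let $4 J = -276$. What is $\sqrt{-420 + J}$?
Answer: $i \sqrt{489} \approx 22.113 i$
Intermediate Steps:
$J = -69$ ($J = \frac{1}{4} \left(-276\right) = -69$)
$\sqrt{-420 + J} = \sqrt{-420 - 69} = \sqrt{-489} = i \sqrt{489}$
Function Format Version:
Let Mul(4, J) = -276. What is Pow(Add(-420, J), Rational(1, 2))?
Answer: Mul(I, Pow(489, Rational(1, 2))) ≈ Mul(22.113, I)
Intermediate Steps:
J = -69 (J = Mul(Rational(1, 4), -276) = -69)
Pow(Add(-420, J), Rational(1, 2)) = Pow(Add(-420, -69), Rational(1, 2)) = Pow(-489, Rational(1, 2)) = Mul(I, Pow(489, Rational(1, 2)))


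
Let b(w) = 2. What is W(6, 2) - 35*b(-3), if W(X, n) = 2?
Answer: -68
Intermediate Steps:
W(6, 2) - 35*b(-3) = 2 - 35*2 = 2 - 70 = -68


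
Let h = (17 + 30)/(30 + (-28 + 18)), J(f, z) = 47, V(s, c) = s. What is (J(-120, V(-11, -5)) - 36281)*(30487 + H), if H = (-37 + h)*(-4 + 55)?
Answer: -10406350449/10 ≈ -1.0406e+9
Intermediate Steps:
h = 47/20 (h = 47/(30 - 10) = 47/20 ≈ 2.3500)
H = -35343/20 (H = (-37 + 47/20)*(-4 + 55) = -693/20*51 = -35343/20 ≈ -1767.2)
(J(-120, V(-11, -5)) - 36281)*(30487 + H) = (47 - 36281)*(30487 - 35343/20) = -36234*574397/20 = -10406350449/10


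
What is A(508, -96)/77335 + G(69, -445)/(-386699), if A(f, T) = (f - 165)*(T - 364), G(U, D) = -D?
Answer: -12209556459/5981073433 ≈ -2.0414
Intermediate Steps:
A(f, T) = (-364 + T)*(-165 + f) (A(f, T) = (-165 + f)*(-364 + T) = (-364 + T)*(-165 + f))
A(508, -96)/77335 + G(69, -445)/(-386699) = (60060 - 364*508 - 165*(-96) - 96*508)/77335 - 1*(-445)/(-386699) = (60060 - 184912 + 15840 - 48768)*(1/77335) + 445*(-1/386699) = -157780*1/77335 - 445/386699 = -31556/15467 - 445/386699 = -12209556459/5981073433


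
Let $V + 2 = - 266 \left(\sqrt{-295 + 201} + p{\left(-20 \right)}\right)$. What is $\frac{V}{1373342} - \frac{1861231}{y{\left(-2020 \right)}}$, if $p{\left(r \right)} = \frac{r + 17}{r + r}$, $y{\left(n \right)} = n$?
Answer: $\frac{2556106659663}{2774150840} - \frac{133 i \sqrt{94}}{686671} \approx 921.4 - 0.0018779 i$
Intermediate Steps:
$p{\left(r \right)} = \frac{17 + r}{2 r}$
$V = - \frac{439}{20} - 266 i \sqrt{94}$ ($V = -2 - 266 \left(\sqrt{-295 + 201} + \frac{17 - 20}{2 \left(-20\right)}\right) = -2 - 266 \left(\sqrt{-94} + \frac{1}{2} \left(- \frac{1}{20}\right) \left(-3\right)\right) = -2 - 266 \left(i \sqrt{94} + \frac{3}{40}\right) = -2 - 266 \left(\frac{3}{40} + i \sqrt{94}\right) = -2 - \left(\frac{399}{20} + 266 i \sqrt{94}\right) = - \frac{439}{20} - 266 i \sqrt{94} \approx -21.95 - 2579.0 i$)
$\frac{V}{1373342} - \frac{1861231}{y{\left(-2020 \right)}} = \frac{- \frac{439}{20} - 266 i \sqrt{94}}{1373342} - \frac{1861231}{-2020} = \left(- \frac{439}{20} - 266 i \sqrt{94}\right) \frac{1}{1373342} - - \frac{1861231}{2020} = \left(- \frac{439}{27466840} - \frac{133 i \sqrt{94}}{686671}\right) + \frac{1861231}{2020} = \frac{2556106659663}{2774150840} - \frac{133 i \sqrt{94}}{686671}$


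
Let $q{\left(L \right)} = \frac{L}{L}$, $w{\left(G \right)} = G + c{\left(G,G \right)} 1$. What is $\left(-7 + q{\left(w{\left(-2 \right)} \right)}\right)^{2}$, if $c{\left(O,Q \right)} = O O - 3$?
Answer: $36$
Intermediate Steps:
$c{\left(O,Q \right)} = -3 + O^{2}$ ($c{\left(O,Q \right)} = O^{2} - 3 = -3 + O^{2}$)
$w{\left(G \right)} = -3 + G + G^{2}$ ($w{\left(G \right)} = G + \left(-3 + G^{2}\right) 1 = G + \left(-3 + G^{2}\right) = -3 + G + G^{2}$)
$q{\left(L \right)} = 1$
$\left(-7 + q{\left(w{\left(-2 \right)} \right)}\right)^{2} = \left(-7 + 1\right)^{2} = \left(-6\right)^{2} = 36$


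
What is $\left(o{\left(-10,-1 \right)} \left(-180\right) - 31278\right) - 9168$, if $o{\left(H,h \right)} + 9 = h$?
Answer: $-38646$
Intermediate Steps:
$o{\left(H,h \right)} = -9 + h$
$\left(o{\left(-10,-1 \right)} \left(-180\right) - 31278\right) - 9168 = \left(\left(-9 - 1\right) \left(-180\right) - 31278\right) - 9168 = \left(\left(-10\right) \left(-180\right) - 31278\right) - 9168 = \left(1800 - 31278\right) - 9168 = -29478 - 9168 = -38646$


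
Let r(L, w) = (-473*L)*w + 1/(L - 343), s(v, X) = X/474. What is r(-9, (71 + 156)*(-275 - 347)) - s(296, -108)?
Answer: -16714355949007/27808 ≈ -6.0106e+8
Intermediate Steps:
s(v, X) = X/474 (s(v, X) = X*(1/474) = X/474)
r(L, w) = 1/(-343 + L) - 473*L*w (r(L, w) = -473*L*w + 1/(-343 + L) = 1/(-343 + L) - 473*L*w)
r(-9, (71 + 156)*(-275 - 347)) - s(296, -108) = (1 - 473*(71 + 156)*(-275 - 347)*(-9)**2 + 162239*(-9)*((71 + 156)*(-275 - 347)))/(-343 - 9) - (-108)/474 = (1 - 473*227*(-622)*81 + 162239*(-9)*(227*(-622)))/(-352) - 1*(-18/79) = -(1 - 473*(-141194)*81 + 162239*(-9)*(-141194))/352 + 18/79 = -(1 + 5409565722 + 206164560294)/352 + 18/79 = -1/352*211574126017 + 18/79 = -211574126017/352 + 18/79 = -16714355949007/27808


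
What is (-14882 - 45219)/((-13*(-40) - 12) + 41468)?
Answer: -60101/41976 ≈ -1.4318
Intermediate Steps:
(-14882 - 45219)/((-13*(-40) - 12) + 41468) = -60101/((520 - 12) + 41468) = -60101/(508 + 41468) = -60101/41976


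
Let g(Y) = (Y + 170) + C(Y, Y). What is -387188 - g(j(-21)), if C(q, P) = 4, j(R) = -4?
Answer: -387358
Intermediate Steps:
g(Y) = 174 + Y (g(Y) = (Y + 170) + 4 = (170 + Y) + 4 = 174 + Y)
-387188 - g(j(-21)) = -387188 - (174 - 4) = -387188 - 1*170 = -387188 - 170 = -387358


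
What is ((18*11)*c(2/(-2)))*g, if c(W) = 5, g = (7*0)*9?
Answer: 0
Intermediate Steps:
g = 0 (g = 0*9 = 0)
((18*11)*c(2/(-2)))*g = ((18*11)*5)*0 = (198*5)*0 = 990*0 = 0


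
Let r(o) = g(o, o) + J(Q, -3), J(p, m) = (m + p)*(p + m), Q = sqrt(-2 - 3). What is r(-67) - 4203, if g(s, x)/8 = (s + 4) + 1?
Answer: -4699 + (3 - I*sqrt(5))**2 ≈ -4695.0 - 13.416*I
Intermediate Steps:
g(s, x) = 40 + 8*s (g(s, x) = 8*((s + 4) + 1) = 8*((4 + s) + 1) = 8*(5 + s) = 40 + 8*s)
Q = I*sqrt(5) (Q = sqrt(-5) = I*sqrt(5) ≈ 2.2361*I)
J(p, m) = (m + p)**2 (J(p, m) = (m + p)*(m + p) = (m + p)**2)
r(o) = 40 + (-3 + I*sqrt(5))**2 + 8*o (r(o) = (40 + 8*o) + (-3 + I*sqrt(5))**2 = 40 + (-3 + I*sqrt(5))**2 + 8*o)
r(-67) - 4203 = (44 + 8*(-67) - 6*I*sqrt(5)) - 4203 = (44 - 536 - 6*I*sqrt(5)) - 4203 = (-492 - 6*I*sqrt(5)) - 4203 = -4695 - 6*I*sqrt(5)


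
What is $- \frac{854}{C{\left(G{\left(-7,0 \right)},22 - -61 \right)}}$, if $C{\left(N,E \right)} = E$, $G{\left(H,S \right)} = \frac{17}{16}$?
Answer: $- \frac{854}{83} \approx -10.289$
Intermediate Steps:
$G{\left(H,S \right)} = \frac{17}{16}$ ($G{\left(H,S \right)} = 17 \cdot \frac{1}{16} = \frac{17}{16}$)
$- \frac{854}{C{\left(G{\left(-7,0 \right)},22 - -61 \right)}} = - \frac{854}{22 - -61} = - \frac{854}{22 + 61} = - \frac{854}{83}$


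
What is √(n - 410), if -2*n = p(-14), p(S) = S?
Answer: I*√403 ≈ 20.075*I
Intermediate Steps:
n = 7 (n = -½*(-14) = 7)
√(n - 410) = √(7 - 410) = √(-403) = I*√403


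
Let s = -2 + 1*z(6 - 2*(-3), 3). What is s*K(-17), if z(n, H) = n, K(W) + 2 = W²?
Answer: 2870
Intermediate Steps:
K(W) = -2 + W²
s = 10 (s = -2 + 1*(6 - 2*(-3)) = -2 + 1*(6 + 6) = -2 + 1*12 = -2 + 12 = 10)
s*K(-17) = 10*(-2 + (-17)²) = 10*(-2 + 289) = 10*287 = 2870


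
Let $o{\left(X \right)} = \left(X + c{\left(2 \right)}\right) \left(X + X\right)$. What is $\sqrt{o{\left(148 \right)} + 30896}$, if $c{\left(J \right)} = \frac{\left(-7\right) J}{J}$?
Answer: $2 \sqrt{18158} \approx 269.5$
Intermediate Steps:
$c{\left(J \right)} = -7$
$o{\left(X \right)} = 2 X \left(-7 + X\right)$ ($o{\left(X \right)} = \left(X - 7\right) \left(X + X\right) = \left(-7 + X\right) 2 X = 2 X \left(-7 + X\right)$)
$\sqrt{o{\left(148 \right)} + 30896} = \sqrt{2 \cdot 148 \left(-7 + 148\right) + 30896} = \sqrt{2 \cdot 148 \cdot 141 + 30896} = \sqrt{41736 + 30896} = \sqrt{72632} = 2 \sqrt{18158}$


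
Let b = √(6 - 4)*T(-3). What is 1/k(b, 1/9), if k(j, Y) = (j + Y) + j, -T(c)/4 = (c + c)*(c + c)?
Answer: -9/13436927 - 23328*√2/13436927 ≈ -0.0024559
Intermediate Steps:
T(c) = -16*c² (T(c) = -4*(c + c)*(c + c) = -4*2*c*2*c = -16*c²)
b = -144*√2 (b = √(6 - 4)*(-16*(-3)²) = √2*(-16*9) = √2*(-144) = -144*√2 ≈ -203.65)
k(j, Y) = Y + 2*j (k(j, Y) = (Y + j) + j = Y + 2*j)
1/k(b, 1/9) = 1/(1/9 + 2*(-144*√2)) = 1/(⅑ - 288*√2)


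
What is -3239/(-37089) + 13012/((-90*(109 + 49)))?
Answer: -12126208/14650155 ≈ -0.82772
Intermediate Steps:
-3239/(-37089) + 13012/((-90*(109 + 49))) = -3239*(-1/37089) + 13012/((-90*158)) = 3239/37089 + 13012/(-14220) = 3239/37089 + 13012*(-1/14220) = 3239/37089 - 3253/3555 = -12126208/14650155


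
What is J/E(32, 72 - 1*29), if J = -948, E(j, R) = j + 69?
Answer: -948/101 ≈ -9.3861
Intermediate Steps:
E(j, R) = 69 + j
J/E(32, 72 - 1*29) = -948/(69 + 32) = -948/101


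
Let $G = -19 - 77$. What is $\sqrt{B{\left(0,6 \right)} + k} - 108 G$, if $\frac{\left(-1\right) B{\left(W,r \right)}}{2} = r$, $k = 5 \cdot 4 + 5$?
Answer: $10368 + \sqrt{13} \approx 10372.0$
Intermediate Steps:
$G = -96$
$k = 25$ ($k = 20 + 5 = 25$)
$B{\left(W,r \right)} = - 2 r$
$\sqrt{B{\left(0,6 \right)} + k} - 108 G = \sqrt{\left(-2\right) 6 + 25} - -10368 = \sqrt{-12 + 25} + 10368 = \sqrt{13} + 10368 = 10368 + \sqrt{13}$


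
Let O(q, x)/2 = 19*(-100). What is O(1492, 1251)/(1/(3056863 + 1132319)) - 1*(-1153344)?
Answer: -15917738256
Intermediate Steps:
O(q, x) = -3800 (O(q, x) = 2*(19*(-100)) = 2*(-1900) = -3800)
O(1492, 1251)/(1/(3056863 + 1132319)) - 1*(-1153344) = -3800/(1/(3056863 + 1132319)) - 1*(-1153344) = -3800/(1/4189182) + 1153344 = -3800/1/4189182 + 1153344 = -3800*4189182 + 1153344 = -15918891600 + 1153344 = -15917738256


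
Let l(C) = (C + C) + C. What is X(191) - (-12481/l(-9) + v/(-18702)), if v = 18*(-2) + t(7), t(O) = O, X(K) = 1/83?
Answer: -2152599109/4656798 ≈ -462.25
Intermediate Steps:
X(K) = 1/83
l(C) = 3*C (l(C) = 2*C + C = 3*C)
v = -29 (v = 18*(-2) + 7 = -36 + 7 = -29)
X(191) - (-12481/l(-9) + v/(-18702)) = 1/83 - (-12481/(3*(-9)) - 29/(-18702)) = 1/83 - (-12481/(-27) - 29*(-1/18702)) = 1/83 - (-12481*(-1/27) + 29/18702) = 1/83 - (12481/27 + 29/18702) = 1/83 - 1*25935605/56106 = 1/83 - 25935605/56106 = -2152599109/4656798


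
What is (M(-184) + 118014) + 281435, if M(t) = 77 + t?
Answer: 399342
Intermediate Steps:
(M(-184) + 118014) + 281435 = ((77 - 184) + 118014) + 281435 = (-107 + 118014) + 281435 = 117907 + 281435 = 399342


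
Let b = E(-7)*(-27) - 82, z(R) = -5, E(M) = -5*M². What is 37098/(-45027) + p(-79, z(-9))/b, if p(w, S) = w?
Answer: -27324263/32684599 ≈ -0.83600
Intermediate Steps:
b = 6533 (b = -5*(-7)²*(-27) - 82 = -5*49*(-27) - 82 = -245*(-27) - 82 = 6615 - 82 = 6533)
37098/(-45027) + p(-79, z(-9))/b = 37098/(-45027) - 79/6533 = 37098*(-1/45027) - 79*1/6533 = -4122/5003 - 79/6533 = -27324263/32684599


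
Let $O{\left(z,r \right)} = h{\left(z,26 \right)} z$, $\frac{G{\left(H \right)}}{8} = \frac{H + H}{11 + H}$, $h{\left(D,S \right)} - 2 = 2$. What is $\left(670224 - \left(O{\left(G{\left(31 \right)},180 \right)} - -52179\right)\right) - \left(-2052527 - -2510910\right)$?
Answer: $\frac{3351910}{21} \approx 1.5961 \cdot 10^{5}$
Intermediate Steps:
$h{\left(D,S \right)} = 4$ ($h{\left(D,S \right)} = 2 + 2 = 4$)
$G{\left(H \right)} = \frac{16 H}{11 + H}$ ($G{\left(H \right)} = 8 \frac{H + H}{11 + H} = 8 \frac{2 H}{11 + H} = \frac{16 H}{11 + H}$)
$O{\left(z,r \right)} = 4 z$
$\left(670224 - \left(O{\left(G{\left(31 \right)},180 \right)} - -52179\right)\right) - \left(-2052527 - -2510910\right) = \left(670224 - \left(4 \cdot 16 \cdot 31 \frac{1}{11 + 31} - -52179\right)\right) - \left(-2052527 - -2510910\right) = \left(670224 - \left(4 \cdot 16 \cdot 31 \cdot \frac{1}{42} + 52179\right)\right) - \left(-2052527 + 2510910\right) = \left(670224 - \left(4 \cdot 16 \cdot 31 \cdot \frac{1}{42} + 52179\right)\right) - 458383 = \left(670224 - \left(4 \cdot \frac{248}{21} + 52179\right)\right) - 458383 = \left(670224 - \left(\frac{992}{21} + 52179\right)\right) - 458383 = \left(670224 - \frac{1096751}{21}\right) - 458383 = \frac{12977953}{21} - 458383 = \frac{3351910}{21}$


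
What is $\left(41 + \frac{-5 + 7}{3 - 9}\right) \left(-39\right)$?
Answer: $-1586$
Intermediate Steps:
$\left(41 + \frac{-5 + 7}{3 - 9}\right) \left(-39\right) = \left(41 + \frac{2}{-6}\right) \left(-39\right) = \left(41 + 2 \left(- \frac{1}{6}\right)\right) \left(-39\right) = \left(41 - \frac{1}{3}\right) \left(-39\right) = \frac{122}{3} \left(-39\right) = -1586$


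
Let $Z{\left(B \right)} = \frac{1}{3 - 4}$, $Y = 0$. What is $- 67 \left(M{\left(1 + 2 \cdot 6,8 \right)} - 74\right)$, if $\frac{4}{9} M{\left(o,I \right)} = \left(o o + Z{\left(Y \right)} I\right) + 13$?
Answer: $- \frac{42545}{2} \approx -21273.0$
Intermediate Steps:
$Z{\left(B \right)} = -1$ ($Z{\left(B \right)} = \frac{1}{-1} = -1$)
$M{\left(o,I \right)} = \frac{117}{4} - \frac{9 I}{4} + \frac{9 o^{2}}{4}$ ($M{\left(o,I \right)} = \frac{9 \left(\left(o o - I\right) + 13\right)}{4} = \frac{9 \left(\left(o^{2} - I\right) + 13\right)}{4} = \frac{9 \left(13 + o^{2} - I\right)}{4} = \frac{117}{4} - \frac{9 I}{4} + \frac{9 o^{2}}{4}$)
$- 67 \left(M{\left(1 + 2 \cdot 6,8 \right)} - 74\right) = - 67 \left(\left(\frac{117}{4} - 18 + \frac{9 \left(1 + 2 \cdot 6\right)^{2}}{4}\right) - 74\right) = - 67 \left(\left(\frac{117}{4} - 18 + \frac{9 \left(1 + 12\right)^{2}}{4}\right) - 74\right) = - 67 \left(\left(\frac{117}{4} - 18 + \frac{9 \cdot 13^{2}}{4}\right) - 74\right) = - 67 \left(\left(\frac{117}{4} - 18 + \frac{9}{4} \cdot 169\right) - 74\right) = - 67 \left(\left(\frac{117}{4} - 18 + \frac{1521}{4}\right) - 74\right) = - 67 \left(\frac{783}{2} - 74\right) = \left(-67\right) \frac{635}{2} = - \frac{42545}{2}$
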